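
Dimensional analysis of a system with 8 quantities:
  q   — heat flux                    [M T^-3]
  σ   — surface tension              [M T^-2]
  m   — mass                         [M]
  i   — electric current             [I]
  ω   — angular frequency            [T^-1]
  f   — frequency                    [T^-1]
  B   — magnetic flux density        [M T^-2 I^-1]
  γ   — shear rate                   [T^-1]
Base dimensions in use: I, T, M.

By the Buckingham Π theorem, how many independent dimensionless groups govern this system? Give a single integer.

Exponent matrix [I,T,M] × [q,σ,m,i,ω,f,B,γ]:
  I: [ 0  0  0  1  0  0 -1  0]
  T: [-3 -2  0  0 -1 -1 -2 -1]
  M: [ 1  1  1  0  0  0  1  0]
Row reduction gives pivot columns q,σ,i; rank = 3
n=8, r=3 ⇒ 5 dimensionless groups

5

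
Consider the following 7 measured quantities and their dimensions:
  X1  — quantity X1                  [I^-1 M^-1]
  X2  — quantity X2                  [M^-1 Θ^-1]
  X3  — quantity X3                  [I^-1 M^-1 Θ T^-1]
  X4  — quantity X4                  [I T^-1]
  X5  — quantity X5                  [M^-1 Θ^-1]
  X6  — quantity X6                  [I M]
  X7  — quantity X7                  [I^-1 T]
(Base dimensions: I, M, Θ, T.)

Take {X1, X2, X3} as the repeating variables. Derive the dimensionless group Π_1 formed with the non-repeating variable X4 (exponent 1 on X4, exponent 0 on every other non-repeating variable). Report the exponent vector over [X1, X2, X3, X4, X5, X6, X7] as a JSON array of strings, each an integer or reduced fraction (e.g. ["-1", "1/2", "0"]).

Exponent matrix [I,M,Θ,T] × [X1,X2,X3,X4,X5,X6,X7]:
  I: [-1  0 -1  1  0  1 -1]
  M: [-1 -1 -1  0 -1  1  0]
  Θ: [ 0 -1  1  0 -1  0  0]
  T: [ 0  0 -1 -1  0  0  1]
Echelon form has 3 nonzero rows (pivots: X1,X2,X3)
Pivot set = {X1,X2,X3}, free = {X4,X5,X6,X7}
RREF:
  r0: [   1    0    0   -2    0   -1    2]
  r1: [   0    1    0    1    1    0   -1]
  r2: [   0    0    1    1    0    0   -1]
  r3: [   0    0    0    0    0    0    0]
Fix exponent of X4 at 1, X5 at 0, X6 at 0, X7 at 0; solve each RREF row for its pivot's exponent:
  r0: exp(X1) + (-2)·1 = 0 ⇒ exp(X1) = 2
  r1: exp(X2) + (1)·1 = 0 ⇒ exp(X2) = -1
  r2: exp(X3) + (1)·1 = 0 ⇒ exp(X3) = -1
Π_1 = X1^2 · X2^-1 · X3^-1 · X4

["2", "-1", "-1", "1", "0", "0", "0"]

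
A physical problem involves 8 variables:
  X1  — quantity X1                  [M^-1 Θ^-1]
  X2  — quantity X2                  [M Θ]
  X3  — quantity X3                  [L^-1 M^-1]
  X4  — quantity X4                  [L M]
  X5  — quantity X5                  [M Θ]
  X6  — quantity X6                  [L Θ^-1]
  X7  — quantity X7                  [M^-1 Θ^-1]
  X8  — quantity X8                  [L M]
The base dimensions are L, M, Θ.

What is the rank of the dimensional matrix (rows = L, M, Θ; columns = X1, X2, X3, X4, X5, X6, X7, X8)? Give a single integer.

2

Dimensional matrix (L×M×Θ by X1×X2×X3×X4×X5×X6×X7×X8):
  L: [ 0  0 -1  1  0  1  0  1]
  M: [-1  1 -1  1  1  0 -1  1]
  Θ: [-1  1  0  0  1 -1 -1  0]
Row reduction gives pivot columns X1,X3; rank = 2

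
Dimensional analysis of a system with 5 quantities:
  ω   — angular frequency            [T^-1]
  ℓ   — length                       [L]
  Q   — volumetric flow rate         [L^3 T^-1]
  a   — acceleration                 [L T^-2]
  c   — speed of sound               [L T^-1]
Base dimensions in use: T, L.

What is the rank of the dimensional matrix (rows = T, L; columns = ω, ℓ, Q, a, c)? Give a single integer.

Exponent matrix [T,L] × [ω,ℓ,Q,a,c]:
  T: [-1  0 -1 -2 -1]
  L: [ 0  1  3  1  1]
Row reduction gives pivot columns ω,ℓ; rank = 2

2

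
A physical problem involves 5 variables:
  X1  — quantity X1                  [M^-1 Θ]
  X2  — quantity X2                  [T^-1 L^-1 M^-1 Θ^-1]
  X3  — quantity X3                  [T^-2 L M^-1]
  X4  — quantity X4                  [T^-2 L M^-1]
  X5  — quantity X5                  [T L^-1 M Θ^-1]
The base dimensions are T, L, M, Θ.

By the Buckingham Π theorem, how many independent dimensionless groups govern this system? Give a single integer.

2

Dimensional matrix (T×L×M×Θ by X1×X2×X3×X4×X5):
  T: [ 0 -1 -2 -2  1]
  L: [ 0 -1  1  1 -1]
  M: [-1 -1 -1 -1  1]
  Θ: [ 1 -1  0  0 -1]
Row reduction gives pivot columns X1,X2,X3; rank = 3
Π count = n − r = 5 − 3 = 2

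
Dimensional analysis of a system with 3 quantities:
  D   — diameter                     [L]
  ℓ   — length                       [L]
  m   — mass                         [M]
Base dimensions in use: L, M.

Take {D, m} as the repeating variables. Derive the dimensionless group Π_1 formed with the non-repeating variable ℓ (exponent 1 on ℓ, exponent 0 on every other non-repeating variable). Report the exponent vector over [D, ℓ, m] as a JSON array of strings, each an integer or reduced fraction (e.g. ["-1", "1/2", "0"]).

Write exponents as rows L,M / cols D,ℓ,m:
  L: [ 1  1  0]
  M: [ 0  0  1]
Echelon form has 2 nonzero rows (pivots: D,m)
Pivot set = {D,m}, free = {ℓ}
RREF:
  r0: [   1    1    0]
  r1: [   0    0    1]
Fix exponent of ℓ at 1; solve each RREF row for its pivot's exponent:
  r0: exp(D) + (1)·1 = 0 ⇒ exp(D) = -1
  r1: exp(m) + (0)·1 = 0 ⇒ exp(m) = 0
Π_1 = D^-1 · ℓ

["-1", "1", "0"]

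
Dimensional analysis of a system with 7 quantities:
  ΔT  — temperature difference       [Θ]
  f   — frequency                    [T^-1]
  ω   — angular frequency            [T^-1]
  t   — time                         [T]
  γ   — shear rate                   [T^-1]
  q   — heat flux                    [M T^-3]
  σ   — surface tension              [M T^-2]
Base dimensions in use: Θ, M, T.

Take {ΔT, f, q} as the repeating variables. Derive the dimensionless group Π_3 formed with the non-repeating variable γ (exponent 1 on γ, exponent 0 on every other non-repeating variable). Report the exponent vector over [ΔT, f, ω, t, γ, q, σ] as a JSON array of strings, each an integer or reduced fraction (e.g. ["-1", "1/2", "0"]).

Exponent matrix [Θ,M,T] × [ΔT,f,ω,t,γ,q,σ]:
  Θ: [ 1  0  0  0  0  0  0]
  M: [ 0  0  0  0  0  1  1]
  T: [ 0 -1 -1  1 -1 -3 -2]
Row reduction gives pivot columns ΔT,f,q; rank = 3
Repeat: ΔT,f,q; free: ω,t,γ,σ
RREF:
  r0: [   1    0    0    0    0    0    0]
  r1: [   0    1    1   -1    1    0   -1]
  r2: [   0    0    0    0    0    1    1]
Fix exponent of γ at 1, ω at 0, t at 0, σ at 0; solve each RREF row for its pivot's exponent:
  r0: exp(ΔT) + (0)·1 = 0 ⇒ exp(ΔT) = 0
  r1: exp(f) + (1)·1 = 0 ⇒ exp(f) = -1
  r2: exp(q) + (0)·1 = 0 ⇒ exp(q) = 0
Π_3 = f^-1 · γ

["0", "-1", "0", "0", "1", "0", "0"]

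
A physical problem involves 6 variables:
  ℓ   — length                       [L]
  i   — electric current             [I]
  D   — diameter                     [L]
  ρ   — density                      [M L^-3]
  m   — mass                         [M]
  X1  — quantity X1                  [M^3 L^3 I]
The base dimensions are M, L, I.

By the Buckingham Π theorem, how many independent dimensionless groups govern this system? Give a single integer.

3

Dimensional matrix (M×L×I by ℓ×i×D×ρ×m×X1):
  M: [ 0  0  0  1  1  3]
  L: [ 1  0  1 -3  0  3]
  I: [ 0  1  0  0  0  1]
RREF → pivots at {ℓ,i,ρ} ⇒ r = 3
n=6, r=3 ⇒ 3 dimensionless groups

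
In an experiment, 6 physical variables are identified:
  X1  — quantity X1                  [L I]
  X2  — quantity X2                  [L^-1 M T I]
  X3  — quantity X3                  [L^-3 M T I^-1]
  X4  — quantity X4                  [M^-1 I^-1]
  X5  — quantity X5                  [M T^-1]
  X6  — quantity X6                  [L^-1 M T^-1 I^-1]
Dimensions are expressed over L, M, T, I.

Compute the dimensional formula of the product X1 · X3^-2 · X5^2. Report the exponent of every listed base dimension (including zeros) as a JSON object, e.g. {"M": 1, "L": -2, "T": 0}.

Exponent matrix [L,M,T,I] × [X1,X2,X3,X4,X5,X6]:
  L: [ 1 -1 -3  0  0 -1]
  M: [ 0  1  1 -1  1  1]
  T: [ 0  1  1  0 -1 -1]
  I: [ 1  1 -1 -1  0 -1]
  [L]: (1)·1+(-2)·-3+(2)·0 = 7
  [M]: (1)·0+(-2)·1+(2)·1 = 0
  [T]: (1)·0+(-2)·1+(2)·-1 = -4
  [I]: (1)·1+(-2)·-1+(2)·0 = 3
⇒ L^7 T^-4 I^3

{"L": 7, "M": 0, "T": -4, "I": 3}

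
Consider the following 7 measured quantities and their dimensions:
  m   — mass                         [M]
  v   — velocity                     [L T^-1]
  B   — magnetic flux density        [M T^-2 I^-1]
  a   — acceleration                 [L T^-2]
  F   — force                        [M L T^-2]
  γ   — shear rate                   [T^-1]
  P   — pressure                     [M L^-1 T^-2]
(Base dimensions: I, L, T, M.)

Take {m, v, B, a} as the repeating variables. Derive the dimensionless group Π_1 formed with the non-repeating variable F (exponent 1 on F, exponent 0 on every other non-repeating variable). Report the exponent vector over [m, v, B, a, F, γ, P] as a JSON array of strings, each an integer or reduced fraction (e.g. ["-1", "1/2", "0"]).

Dimensional matrix (I×L×T×M by m×v×B×a×F×γ×P):
  I: [ 0  0 -1  0  0  0  0]
  L: [ 0  1  0  1  1  0 -1]
  T: [ 0 -1 -2 -2 -2 -1 -2]
  M: [ 1  0  1  0  1  0  1]
RREF → pivots at {m,v,B,a} ⇒ r = 4
Repeat: m,v,B,a; free: F,γ,P
RREF:
  r0: [   1    0    0    0    1    0    1]
  r1: [   0    1    0    0    0   -1   -4]
  r2: [   0    0    1    0    0    0    0]
  r3: [   0    0    0    1    1    1    3]
Fix exponent of F at 1, γ at 0, P at 0; solve each RREF row for its pivot's exponent:
  r0: exp(m) + (1)·1 = 0 ⇒ exp(m) = -1
  r1: exp(v) + (0)·1 = 0 ⇒ exp(v) = 0
  r2: exp(B) + (0)·1 = 0 ⇒ exp(B) = 0
  r3: exp(a) + (1)·1 = 0 ⇒ exp(a) = -1
Π_1 = m^-1 · a^-1 · F

["-1", "0", "0", "-1", "1", "0", "0"]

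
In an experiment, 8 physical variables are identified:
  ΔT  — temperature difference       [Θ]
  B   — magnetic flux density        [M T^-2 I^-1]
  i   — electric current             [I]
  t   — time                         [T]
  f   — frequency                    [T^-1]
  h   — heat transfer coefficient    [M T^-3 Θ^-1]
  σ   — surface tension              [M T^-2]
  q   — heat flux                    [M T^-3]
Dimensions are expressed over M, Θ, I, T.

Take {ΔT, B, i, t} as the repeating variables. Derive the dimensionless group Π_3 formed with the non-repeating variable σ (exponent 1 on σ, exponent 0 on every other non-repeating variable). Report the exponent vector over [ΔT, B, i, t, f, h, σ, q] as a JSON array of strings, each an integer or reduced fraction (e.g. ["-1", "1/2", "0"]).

["0", "-1", "-1", "0", "0", "0", "1", "0"]

Dimensional matrix (M×Θ×I×T by ΔT×B×i×t×f×h×σ×q):
  M: [ 0  1  0  0  0  1  1  1]
  Θ: [ 1  0  0  0  0 -1  0  0]
  I: [ 0 -1  1  0  0  0  0  0]
  T: [ 0 -2  0  1 -1 -3 -2 -3]
Row reduction gives pivot columns ΔT,B,i,t; rank = 4
Repeat: ΔT,B,i,t; free: f,h,σ,q
RREF:
  r0: [   1    0    0    0    0   -1    0    0]
  r1: [   0    1    0    0    0    1    1    1]
  r2: [   0    0    1    0    0    1    1    1]
  r3: [   0    0    0    1   -1   -1    0   -1]
Fix exponent of σ at 1, f at 0, h at 0, q at 0; solve each RREF row for its pivot's exponent:
  r0: exp(ΔT) + (0)·1 = 0 ⇒ exp(ΔT) = 0
  r1: exp(B) + (1)·1 = 0 ⇒ exp(B) = -1
  r2: exp(i) + (1)·1 = 0 ⇒ exp(i) = -1
  r3: exp(t) + (0)·1 = 0 ⇒ exp(t) = 0
Π_3 = B^-1 · i^-1 · σ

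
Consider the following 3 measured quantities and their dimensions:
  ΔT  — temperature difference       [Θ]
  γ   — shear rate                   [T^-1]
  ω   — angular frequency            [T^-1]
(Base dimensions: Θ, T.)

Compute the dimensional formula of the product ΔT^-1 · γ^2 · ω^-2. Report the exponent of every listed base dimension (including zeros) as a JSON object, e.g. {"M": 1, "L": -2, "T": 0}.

{"Θ": -1, "T": 0}

Dimensional matrix (Θ×T by ΔT×γ×ω):
  Θ: [ 1  0  0]
  T: [ 0 -1 -1]
  [Θ]: (-1)·1+(2)·0+(-2)·0 = -1
  [T]: (-1)·0+(2)·-1+(-2)·-1 = 0
⇒ Θ^-1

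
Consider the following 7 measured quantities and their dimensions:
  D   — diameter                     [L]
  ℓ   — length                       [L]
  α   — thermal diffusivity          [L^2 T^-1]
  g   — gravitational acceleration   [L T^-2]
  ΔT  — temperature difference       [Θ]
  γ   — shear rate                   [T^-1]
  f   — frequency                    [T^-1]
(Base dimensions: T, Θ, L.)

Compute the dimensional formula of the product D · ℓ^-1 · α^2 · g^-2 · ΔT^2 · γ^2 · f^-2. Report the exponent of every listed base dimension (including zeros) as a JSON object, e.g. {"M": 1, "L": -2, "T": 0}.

Write exponents as rows T,Θ,L / cols D,ℓ,α,g,ΔT,γ,f:
  T: [ 0  0 -1 -2  0 -1 -1]
  Θ: [ 0  0  0  0  1  0  0]
  L: [ 1  1  2  1  0  0  0]
  [T]: (1)·0+(-1)·0+(2)·-1+(-2)·-2+(2)·0+(2)·-1+(-2)·-1 = 2
  [Θ]: (1)·0+(-1)·0+(2)·0+(-2)·0+(2)·1+(2)·0+(-2)·0 = 2
  [L]: (1)·1+(-1)·1+(2)·2+(-2)·1+(2)·0+(2)·0+(-2)·0 = 2
⇒ T^2 Θ^2 L^2

{"T": 2, "Θ": 2, "L": 2}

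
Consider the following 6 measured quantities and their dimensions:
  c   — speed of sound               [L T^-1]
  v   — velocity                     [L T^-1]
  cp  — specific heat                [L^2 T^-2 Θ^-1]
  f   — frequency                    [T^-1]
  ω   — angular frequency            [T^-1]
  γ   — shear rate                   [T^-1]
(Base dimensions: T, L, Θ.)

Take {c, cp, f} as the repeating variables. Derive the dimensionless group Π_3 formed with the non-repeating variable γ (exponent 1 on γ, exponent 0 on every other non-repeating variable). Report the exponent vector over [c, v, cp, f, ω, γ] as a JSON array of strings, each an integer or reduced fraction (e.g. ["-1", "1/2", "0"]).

Exponent matrix [T,L,Θ] × [c,v,cp,f,ω,γ]:
  T: [-1 -1 -2 -1 -1 -1]
  L: [ 1  1  2  0  0  0]
  Θ: [ 0  0 -1  0  0  0]
RREF → pivots at {c,cp,f} ⇒ r = 3
Pivot set = {c,cp,f}, free = {v,ω,γ}
RREF:
  r0: [   1    1    0    0    0    0]
  r1: [   0    0    1    0    0    0]
  r2: [   0    0    0    1    1    1]
Fix exponent of γ at 1, v at 0, ω at 0; solve each RREF row for its pivot's exponent:
  r0: exp(c) + (0)·1 = 0 ⇒ exp(c) = 0
  r1: exp(cp) + (0)·1 = 0 ⇒ exp(cp) = 0
  r2: exp(f) + (1)·1 = 0 ⇒ exp(f) = -1
Π_3 = f^-1 · γ

["0", "0", "0", "-1", "0", "1"]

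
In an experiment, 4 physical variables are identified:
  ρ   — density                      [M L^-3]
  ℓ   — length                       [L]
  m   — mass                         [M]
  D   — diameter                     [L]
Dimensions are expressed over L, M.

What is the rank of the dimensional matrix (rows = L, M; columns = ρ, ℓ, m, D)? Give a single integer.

2

Write exponents as rows L,M / cols ρ,ℓ,m,D:
  L: [-3  1  0  1]
  M: [ 1  0  1  0]
RREF → pivots at {ρ,ℓ} ⇒ r = 2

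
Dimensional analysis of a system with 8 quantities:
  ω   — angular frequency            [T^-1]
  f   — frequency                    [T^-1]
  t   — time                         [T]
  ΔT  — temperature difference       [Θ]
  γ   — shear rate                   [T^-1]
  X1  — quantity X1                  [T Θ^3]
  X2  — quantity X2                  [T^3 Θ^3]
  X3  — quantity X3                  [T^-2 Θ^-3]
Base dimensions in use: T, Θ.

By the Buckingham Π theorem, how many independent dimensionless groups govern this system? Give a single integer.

Dimensional matrix (T×Θ by ω×f×t×ΔT×γ×X1×X2×X3):
  T: [-1 -1  1  0 -1  1  3 -2]
  Θ: [ 0  0  0  1  0  3  3 -3]
Row reduction gives pivot columns ω,ΔT; rank = 2
Π count = n − r = 8 − 2 = 6

6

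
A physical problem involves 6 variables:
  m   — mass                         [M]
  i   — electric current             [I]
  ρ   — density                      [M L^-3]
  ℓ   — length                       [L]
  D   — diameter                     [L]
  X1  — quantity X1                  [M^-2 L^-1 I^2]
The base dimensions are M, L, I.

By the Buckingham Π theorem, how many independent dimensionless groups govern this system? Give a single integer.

3

Write exponents as rows M,L,I / cols m,i,ρ,ℓ,D,X1:
  M: [ 1  0  1  0  0 -2]
  L: [ 0  0 -3  1  1 -1]
  I: [ 0  1  0  0  0  2]
RREF → pivots at {m,i,ρ} ⇒ r = 3
n=6, r=3 ⇒ 3 dimensionless groups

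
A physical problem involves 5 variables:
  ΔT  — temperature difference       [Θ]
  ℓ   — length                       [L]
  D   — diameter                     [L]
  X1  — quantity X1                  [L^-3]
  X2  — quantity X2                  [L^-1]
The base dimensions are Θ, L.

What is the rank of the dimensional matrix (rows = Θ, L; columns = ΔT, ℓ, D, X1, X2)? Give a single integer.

2

Exponent matrix [Θ,L] × [ΔT,ℓ,D,X1,X2]:
  Θ: [ 1  0  0  0  0]
  L: [ 0  1  1 -3 -1]
RREF → pivots at {ΔT,ℓ} ⇒ r = 2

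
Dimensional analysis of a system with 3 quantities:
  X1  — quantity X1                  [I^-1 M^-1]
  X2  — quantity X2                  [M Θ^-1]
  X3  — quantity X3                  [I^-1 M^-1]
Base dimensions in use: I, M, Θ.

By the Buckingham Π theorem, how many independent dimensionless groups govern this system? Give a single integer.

1

Exponent matrix [I,M,Θ] × [X1,X2,X3]:
  I: [-1  0 -1]
  M: [-1  1 -1]
  Θ: [ 0 -1  0]
Echelon form has 2 nonzero rows (pivots: X1,X2)
Π count = n − r = 3 − 2 = 1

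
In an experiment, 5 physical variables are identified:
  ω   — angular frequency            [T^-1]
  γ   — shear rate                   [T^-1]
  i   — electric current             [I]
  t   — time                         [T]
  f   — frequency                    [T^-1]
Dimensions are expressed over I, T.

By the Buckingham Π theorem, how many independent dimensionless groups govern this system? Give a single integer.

Write exponents as rows I,T / cols ω,γ,i,t,f:
  I: [ 0  0  1  0  0]
  T: [-1 -1  0  1 -1]
RREF → pivots at {ω,i} ⇒ r = 2
Π count = n − r = 5 − 2 = 3

3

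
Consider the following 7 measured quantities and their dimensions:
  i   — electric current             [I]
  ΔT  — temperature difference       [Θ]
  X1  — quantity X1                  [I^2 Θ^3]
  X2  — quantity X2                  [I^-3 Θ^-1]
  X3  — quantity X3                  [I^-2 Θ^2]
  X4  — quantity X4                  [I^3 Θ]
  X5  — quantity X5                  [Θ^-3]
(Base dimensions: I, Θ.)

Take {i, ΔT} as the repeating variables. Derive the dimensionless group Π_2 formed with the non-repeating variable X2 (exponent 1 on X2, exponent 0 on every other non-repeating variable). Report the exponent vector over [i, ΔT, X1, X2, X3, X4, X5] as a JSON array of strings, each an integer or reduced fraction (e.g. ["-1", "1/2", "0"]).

Dimensional matrix (I×Θ by i×ΔT×X1×X2×X3×X4×X5):
  I: [ 1  0  2 -3 -2  3  0]
  Θ: [ 0  1  3 -1  2  1 -3]
Row reduction gives pivot columns i,ΔT; rank = 2
Repeat: i,ΔT; free: X1,X2,X3,X4,X5
RREF:
  r0: [   1    0    2   -3   -2    3    0]
  r1: [   0    1    3   -1    2    1   -3]
Fix exponent of X2 at 1, X1 at 0, X3 at 0, X4 at 0, X5 at 0; solve each RREF row for its pivot's exponent:
  r0: exp(i) + (-3)·1 = 0 ⇒ exp(i) = 3
  r1: exp(ΔT) + (-1)·1 = 0 ⇒ exp(ΔT) = 1
Π_2 = i^3 · ΔT · X2

["3", "1", "0", "1", "0", "0", "0"]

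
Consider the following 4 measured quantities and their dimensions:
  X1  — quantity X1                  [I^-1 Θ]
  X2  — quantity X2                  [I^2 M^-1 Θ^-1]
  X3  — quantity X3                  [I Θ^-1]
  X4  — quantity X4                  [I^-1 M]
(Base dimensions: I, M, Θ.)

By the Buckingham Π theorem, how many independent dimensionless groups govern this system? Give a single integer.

2

Write exponents as rows I,M,Θ / cols X1,X2,X3,X4:
  I: [-1  2  1 -1]
  M: [ 0 -1  0  1]
  Θ: [ 1 -1 -1  0]
RREF → pivots at {X1,X2} ⇒ r = 2
4 vars − rank 2 = 2 Π groups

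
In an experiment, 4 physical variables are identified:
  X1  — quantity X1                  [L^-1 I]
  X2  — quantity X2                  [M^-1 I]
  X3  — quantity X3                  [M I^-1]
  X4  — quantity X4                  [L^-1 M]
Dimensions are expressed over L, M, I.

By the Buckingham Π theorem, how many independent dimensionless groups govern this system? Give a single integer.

Dimensional matrix (L×M×I by X1×X2×X3×X4):
  L: [-1  0  0 -1]
  M: [ 0 -1  1  1]
  I: [ 1  1 -1  0]
RREF → pivots at {X1,X2} ⇒ r = 2
Π count = n − r = 4 − 2 = 2

2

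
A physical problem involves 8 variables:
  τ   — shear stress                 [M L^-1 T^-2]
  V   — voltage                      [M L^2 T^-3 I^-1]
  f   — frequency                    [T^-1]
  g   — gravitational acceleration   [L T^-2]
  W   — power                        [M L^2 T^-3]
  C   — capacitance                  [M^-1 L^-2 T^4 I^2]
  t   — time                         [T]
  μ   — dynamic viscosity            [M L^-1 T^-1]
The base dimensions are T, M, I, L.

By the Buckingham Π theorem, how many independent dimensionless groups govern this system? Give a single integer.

Exponent matrix [T,M,I,L] × [τ,V,f,g,W,C,t,μ]:
  T: [-2 -3 -1 -2 -3  4  1 -1]
  M: [ 1  1  0  0  1 -1  0  1]
  I: [ 0 -1  0  0  0  2  0  0]
  L: [-1  2  0  1  2 -2  0 -1]
RREF → pivots at {τ,V,f,g} ⇒ r = 4
n=8, r=4 ⇒ 4 dimensionless groups

4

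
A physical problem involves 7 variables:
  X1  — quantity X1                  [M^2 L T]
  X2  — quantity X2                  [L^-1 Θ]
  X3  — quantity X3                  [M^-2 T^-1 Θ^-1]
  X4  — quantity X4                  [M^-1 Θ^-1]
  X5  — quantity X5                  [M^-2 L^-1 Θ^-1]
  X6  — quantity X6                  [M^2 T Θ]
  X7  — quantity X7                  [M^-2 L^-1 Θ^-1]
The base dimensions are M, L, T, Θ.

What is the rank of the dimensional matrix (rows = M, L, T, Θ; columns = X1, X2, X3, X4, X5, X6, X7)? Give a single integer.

3

Exponent matrix [M,L,T,Θ] × [X1,X2,X3,X4,X5,X6,X7]:
  M: [ 2  0 -2 -1 -2  2 -2]
  L: [ 1 -1  0  0 -1  0 -1]
  T: [ 1  0 -1  0  0  1  0]
  Θ: [ 0  1 -1 -1 -1  1 -1]
Echelon form has 3 nonzero rows (pivots: X1,X2,X4)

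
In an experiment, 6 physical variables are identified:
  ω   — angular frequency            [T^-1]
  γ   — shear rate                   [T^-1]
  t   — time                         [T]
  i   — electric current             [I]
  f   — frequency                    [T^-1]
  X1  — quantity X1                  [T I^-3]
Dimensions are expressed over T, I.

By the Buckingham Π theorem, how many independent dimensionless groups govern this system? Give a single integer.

Exponent matrix [T,I] × [ω,γ,t,i,f,X1]:
  T: [-1 -1  1  0 -1  1]
  I: [ 0  0  0  1  0 -3]
Echelon form has 2 nonzero rows (pivots: ω,i)
Π count = n − r = 6 − 2 = 4

4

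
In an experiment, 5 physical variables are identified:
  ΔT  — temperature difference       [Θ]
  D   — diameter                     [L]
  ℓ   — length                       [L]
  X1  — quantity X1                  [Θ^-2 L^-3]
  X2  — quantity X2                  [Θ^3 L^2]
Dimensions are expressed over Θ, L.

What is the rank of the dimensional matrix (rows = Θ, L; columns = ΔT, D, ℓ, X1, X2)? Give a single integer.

Dimensional matrix (Θ×L by ΔT×D×ℓ×X1×X2):
  Θ: [ 1  0  0 -2  3]
  L: [ 0  1  1 -3  2]
RREF → pivots at {ΔT,D} ⇒ r = 2

2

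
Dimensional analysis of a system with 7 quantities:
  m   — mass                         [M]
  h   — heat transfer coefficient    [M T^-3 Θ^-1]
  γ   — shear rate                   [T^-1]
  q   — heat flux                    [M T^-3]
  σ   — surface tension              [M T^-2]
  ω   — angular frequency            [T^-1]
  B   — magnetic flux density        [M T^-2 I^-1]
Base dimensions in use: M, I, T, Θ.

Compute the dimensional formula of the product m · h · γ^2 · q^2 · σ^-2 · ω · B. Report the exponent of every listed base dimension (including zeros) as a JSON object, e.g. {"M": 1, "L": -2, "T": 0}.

{"M": 3, "I": -1, "T": -10, "Θ": -1}

Write exponents as rows M,I,T,Θ / cols m,h,γ,q,σ,ω,B:
  M: [ 1  1  0  1  1  0  1]
  I: [ 0  0  0  0  0  0 -1]
  T: [ 0 -3 -1 -3 -2 -1 -2]
  Θ: [ 0 -1  0  0  0  0  0]
  [M]: (1)·1+(1)·1+(2)·0+(2)·1+(-2)·1+(1)·0+(1)·1 = 3
  [I]: (1)·0+(1)·0+(2)·0+(2)·0+(-2)·0+(1)·0+(1)·-1 = -1
  [T]: (1)·0+(1)·-3+(2)·-1+(2)·-3+(-2)·-2+(1)·-1+(1)·-2 = -10
  [Θ]: (1)·0+(1)·-1+(2)·0+(2)·0+(-2)·0+(1)·0+(1)·0 = -1
⇒ M^3 I^-1 T^-10 Θ^-1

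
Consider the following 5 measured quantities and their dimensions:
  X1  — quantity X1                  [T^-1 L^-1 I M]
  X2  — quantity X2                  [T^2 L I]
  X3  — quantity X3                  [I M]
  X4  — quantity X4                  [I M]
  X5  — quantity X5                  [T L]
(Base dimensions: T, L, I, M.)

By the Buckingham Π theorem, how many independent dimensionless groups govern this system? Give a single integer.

2

Exponent matrix [T,L,I,M] × [X1,X2,X3,X4,X5]:
  T: [-1  2  0  0  1]
  L: [-1  1  0  0  1]
  I: [ 1  1  1  1  0]
  M: [ 1  0  1  1  0]
RREF → pivots at {X1,X2,X3} ⇒ r = 3
n=5, r=3 ⇒ 2 dimensionless groups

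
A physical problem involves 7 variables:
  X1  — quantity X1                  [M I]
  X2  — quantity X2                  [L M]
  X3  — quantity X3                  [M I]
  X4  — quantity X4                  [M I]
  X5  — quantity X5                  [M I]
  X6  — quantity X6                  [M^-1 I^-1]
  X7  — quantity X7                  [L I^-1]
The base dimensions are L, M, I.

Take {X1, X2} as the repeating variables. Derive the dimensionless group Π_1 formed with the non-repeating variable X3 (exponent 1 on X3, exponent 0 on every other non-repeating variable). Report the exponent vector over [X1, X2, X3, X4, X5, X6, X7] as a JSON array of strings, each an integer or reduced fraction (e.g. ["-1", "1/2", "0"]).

["-1", "0", "1", "0", "0", "0", "0"]

Write exponents as rows L,M,I / cols X1,X2,X3,X4,X5,X6,X7:
  L: [ 0  1  0  0  0  0  1]
  M: [ 1  1  1  1  1 -1  0]
  I: [ 1  0  1  1  1 -1 -1]
Echelon form has 2 nonzero rows (pivots: X1,X2)
Repeat: X1,X2; free: X3,X4,X5,X6,X7
RREF:
  r0: [   1    0    1    1    1   -1   -1]
  r1: [   0    1    0    0    0    0    1]
  r2: [   0    0    0    0    0    0    0]
Fix exponent of X3 at 1, X4 at 0, X5 at 0, X6 at 0, X7 at 0; solve each RREF row for its pivot's exponent:
  r0: exp(X1) + (1)·1 = 0 ⇒ exp(X1) = -1
  r1: exp(X2) + (0)·1 = 0 ⇒ exp(X2) = 0
Π_1 = X1^-1 · X3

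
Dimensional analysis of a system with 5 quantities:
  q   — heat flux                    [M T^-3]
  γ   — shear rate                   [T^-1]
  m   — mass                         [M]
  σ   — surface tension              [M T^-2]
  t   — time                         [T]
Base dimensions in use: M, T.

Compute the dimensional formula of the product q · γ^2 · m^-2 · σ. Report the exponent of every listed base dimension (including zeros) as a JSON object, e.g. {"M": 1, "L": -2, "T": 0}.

{"M": 0, "T": -7}

Exponent matrix [M,T] × [q,γ,m,σ,t]:
  M: [ 1  0  1  1  0]
  T: [-3 -1  0 -2  1]
  [M]: (1)·1+(2)·0+(-2)·1+(1)·1 = 0
  [T]: (1)·-3+(2)·-1+(-2)·0+(1)·-2 = -7
⇒ T^-7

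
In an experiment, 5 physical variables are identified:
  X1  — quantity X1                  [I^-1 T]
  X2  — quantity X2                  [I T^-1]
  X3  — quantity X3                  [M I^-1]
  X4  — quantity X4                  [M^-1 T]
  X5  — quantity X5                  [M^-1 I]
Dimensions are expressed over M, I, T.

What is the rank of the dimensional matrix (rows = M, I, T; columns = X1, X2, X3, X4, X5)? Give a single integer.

Exponent matrix [M,I,T] × [X1,X2,X3,X4,X5]:
  M: [ 0  0  1 -1 -1]
  I: [-1  1 -1  0  1]
  T: [ 1 -1  0  1  0]
Echelon form has 2 nonzero rows (pivots: X1,X3)

2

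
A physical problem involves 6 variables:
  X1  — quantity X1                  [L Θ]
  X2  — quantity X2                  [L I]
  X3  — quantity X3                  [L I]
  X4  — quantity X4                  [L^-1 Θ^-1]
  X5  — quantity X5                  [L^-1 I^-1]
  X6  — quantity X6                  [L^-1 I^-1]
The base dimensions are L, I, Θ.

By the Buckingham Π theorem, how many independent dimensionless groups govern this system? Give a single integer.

4

Write exponents as rows L,I,Θ / cols X1,X2,X3,X4,X5,X6:
  L: [ 1  1  1 -1 -1 -1]
  I: [ 0  1  1  0 -1 -1]
  Θ: [ 1  0  0 -1  0  0]
Echelon form has 2 nonzero rows (pivots: X1,X2)
6 vars − rank 2 = 4 Π groups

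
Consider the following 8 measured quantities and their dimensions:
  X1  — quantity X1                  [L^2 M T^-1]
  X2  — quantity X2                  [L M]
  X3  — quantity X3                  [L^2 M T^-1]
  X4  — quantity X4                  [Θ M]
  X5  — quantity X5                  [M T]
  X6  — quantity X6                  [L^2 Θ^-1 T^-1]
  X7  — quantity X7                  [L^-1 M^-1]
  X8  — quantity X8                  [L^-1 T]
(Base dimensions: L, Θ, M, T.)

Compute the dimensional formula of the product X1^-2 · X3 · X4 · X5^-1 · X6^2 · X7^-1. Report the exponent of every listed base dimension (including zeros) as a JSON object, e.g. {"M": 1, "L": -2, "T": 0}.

Dimensional matrix (L×Θ×M×T by X1×X2×X3×X4×X5×X6×X7×X8):
  L: [ 2  1  2  0  0  2 -1 -1]
  Θ: [ 0  0  0  1  0 -1  0  0]
  M: [ 1  1  1  1  1  0 -1  0]
  T: [-1  0 -1  0  1 -1  0  1]
  [L]: (-2)·2+(1)·2+(1)·0+(-1)·0+(2)·2+(-1)·-1 = 3
  [Θ]: (-2)·0+(1)·0+(1)·1+(-1)·0+(2)·-1+(-1)·0 = -1
  [M]: (-2)·1+(1)·1+(1)·1+(-1)·1+(2)·0+(-1)·-1 = 0
  [T]: (-2)·-1+(1)·-1+(1)·0+(-1)·1+(2)·-1+(-1)·0 = -2
⇒ L^3 Θ^-1 T^-2

{"L": 3, "Θ": -1, "M": 0, "T": -2}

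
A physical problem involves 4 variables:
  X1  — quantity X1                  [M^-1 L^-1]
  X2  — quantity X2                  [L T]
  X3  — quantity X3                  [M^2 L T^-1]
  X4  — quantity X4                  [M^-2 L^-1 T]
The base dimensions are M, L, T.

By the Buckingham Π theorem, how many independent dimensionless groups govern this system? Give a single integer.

Exponent matrix [M,L,T] × [X1,X2,X3,X4]:
  M: [-1  0  2 -2]
  L: [-1  1  1 -1]
  T: [ 0  1 -1  1]
RREF → pivots at {X1,X2} ⇒ r = 2
Π count = n − r = 4 − 2 = 2

2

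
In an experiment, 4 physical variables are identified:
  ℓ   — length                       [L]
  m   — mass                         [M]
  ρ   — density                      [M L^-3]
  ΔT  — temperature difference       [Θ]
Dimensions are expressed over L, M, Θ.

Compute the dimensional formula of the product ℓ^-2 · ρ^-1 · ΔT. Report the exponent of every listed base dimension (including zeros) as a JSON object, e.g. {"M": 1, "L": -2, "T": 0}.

{"L": 1, "M": -1, "Θ": 1}

Write exponents as rows L,M,Θ / cols ℓ,m,ρ,ΔT:
  L: [ 1  0 -3  0]
  M: [ 0  1  1  0]
  Θ: [ 0  0  0  1]
  [L]: (-2)·1+(-1)·-3+(1)·0 = 1
  [M]: (-2)·0+(-1)·1+(1)·0 = -1
  [Θ]: (-2)·0+(-1)·0+(1)·1 = 1
⇒ L M^-1 Θ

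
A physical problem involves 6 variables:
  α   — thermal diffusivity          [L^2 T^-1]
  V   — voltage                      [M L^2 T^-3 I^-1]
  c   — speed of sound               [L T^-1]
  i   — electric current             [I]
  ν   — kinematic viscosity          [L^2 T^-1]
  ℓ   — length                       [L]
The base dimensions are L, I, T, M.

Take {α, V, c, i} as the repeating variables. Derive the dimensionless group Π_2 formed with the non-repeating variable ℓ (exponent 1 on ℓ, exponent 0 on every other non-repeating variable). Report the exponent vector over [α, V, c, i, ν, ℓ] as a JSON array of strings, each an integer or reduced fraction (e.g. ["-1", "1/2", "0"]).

Write exponents as rows L,I,T,M / cols α,V,c,i,ν,ℓ:
  L: [ 2  2  1  0  2  1]
  I: [ 0 -1  0  1  0  0]
  T: [-1 -3 -1  0 -1  0]
  M: [ 0  1  0  0  0  0]
Echelon form has 4 nonzero rows (pivots: α,V,c,i)
Repeat: α,V,c,i; free: ν,ℓ
RREF:
  r0: [   1    0    0    0    1    1]
  r1: [   0    1    0    0    0    0]
  r2: [   0    0    1    0    0   -1]
  r3: [   0    0    0    1    0    0]
Fix exponent of ℓ at 1, ν at 0; solve each RREF row for its pivot's exponent:
  r0: exp(α) + (1)·1 = 0 ⇒ exp(α) = -1
  r1: exp(V) + (0)·1 = 0 ⇒ exp(V) = 0
  r2: exp(c) + (-1)·1 = 0 ⇒ exp(c) = 1
  r3: exp(i) + (0)·1 = 0 ⇒ exp(i) = 0
Π_2 = α^-1 · c · ℓ

["-1", "0", "1", "0", "0", "1"]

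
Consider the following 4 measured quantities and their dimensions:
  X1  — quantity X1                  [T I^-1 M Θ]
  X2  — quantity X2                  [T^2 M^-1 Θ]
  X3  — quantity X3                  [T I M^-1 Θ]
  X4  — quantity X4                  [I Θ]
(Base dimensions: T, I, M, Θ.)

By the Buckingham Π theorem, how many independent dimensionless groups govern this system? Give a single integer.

Dimensional matrix (T×I×M×Θ by X1×X2×X3×X4):
  T: [ 1  2  1  0]
  I: [-1  0  1  1]
  M: [ 1 -1 -1  0]
  Θ: [ 1  1  1  1]
RREF → pivots at {X1,X2,X3} ⇒ r = 3
n=4, r=3 ⇒ 1 dimensionless group

1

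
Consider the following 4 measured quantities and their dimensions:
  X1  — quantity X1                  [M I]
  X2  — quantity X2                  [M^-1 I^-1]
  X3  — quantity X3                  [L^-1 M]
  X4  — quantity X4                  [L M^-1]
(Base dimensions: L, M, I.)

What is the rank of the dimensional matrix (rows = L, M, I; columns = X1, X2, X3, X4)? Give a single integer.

2

Write exponents as rows L,M,I / cols X1,X2,X3,X4:
  L: [ 0  0 -1  1]
  M: [ 1 -1  1 -1]
  I: [ 1 -1  0  0]
Echelon form has 2 nonzero rows (pivots: X1,X3)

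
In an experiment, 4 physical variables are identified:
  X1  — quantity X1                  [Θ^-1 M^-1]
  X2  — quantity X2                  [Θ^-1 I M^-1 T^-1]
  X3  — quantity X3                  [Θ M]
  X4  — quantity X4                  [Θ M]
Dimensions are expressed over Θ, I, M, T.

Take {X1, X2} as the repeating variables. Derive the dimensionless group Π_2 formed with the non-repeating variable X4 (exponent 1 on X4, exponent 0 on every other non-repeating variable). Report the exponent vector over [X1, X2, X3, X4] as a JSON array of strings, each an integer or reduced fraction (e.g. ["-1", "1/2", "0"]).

["1", "0", "0", "1"]

Dimensional matrix (Θ×I×M×T by X1×X2×X3×X4):
  Θ: [-1 -1  1  1]
  I: [ 0  1  0  0]
  M: [-1 -1  1  1]
  T: [ 0 -1  0  0]
RREF → pivots at {X1,X2} ⇒ r = 2
Pivot set = {X1,X2}, free = {X3,X4}
RREF:
  r0: [   1    0   -1   -1]
  r1: [   0    1    0    0]
  r2: [   0    0    0    0]
  r3: [   0    0    0    0]
Fix exponent of X4 at 1, X3 at 0; solve each RREF row for its pivot's exponent:
  r0: exp(X1) + (-1)·1 = 0 ⇒ exp(X1) = 1
  r1: exp(X2) + (0)·1 = 0 ⇒ exp(X2) = 0
Π_2 = X1 · X4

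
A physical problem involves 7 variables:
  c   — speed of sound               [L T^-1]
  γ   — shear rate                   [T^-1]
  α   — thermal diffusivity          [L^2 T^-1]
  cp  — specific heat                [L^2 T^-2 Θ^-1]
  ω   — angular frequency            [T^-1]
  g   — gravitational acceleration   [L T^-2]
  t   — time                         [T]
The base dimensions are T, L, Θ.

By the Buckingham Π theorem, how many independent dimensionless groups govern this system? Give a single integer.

Write exponents as rows T,L,Θ / cols c,γ,α,cp,ω,g,t:
  T: [-1 -1 -1 -2 -1 -2  1]
  L: [ 1  0  2  2  0  1  0]
  Θ: [ 0  0  0 -1  0  0  0]
RREF → pivots at {c,γ,cp} ⇒ r = 3
7 vars − rank 3 = 4 Π groups

4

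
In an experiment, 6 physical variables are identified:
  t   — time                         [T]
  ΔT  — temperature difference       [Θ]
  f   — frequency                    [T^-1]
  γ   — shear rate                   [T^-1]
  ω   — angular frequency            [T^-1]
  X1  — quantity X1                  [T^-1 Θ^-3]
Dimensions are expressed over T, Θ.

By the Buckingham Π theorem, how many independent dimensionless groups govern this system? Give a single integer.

4

Exponent matrix [T,Θ] × [t,ΔT,f,γ,ω,X1]:
  T: [ 1  0 -1 -1 -1 -1]
  Θ: [ 0  1  0  0  0 -3]
Echelon form has 2 nonzero rows (pivots: t,ΔT)
Π count = n − r = 6 − 2 = 4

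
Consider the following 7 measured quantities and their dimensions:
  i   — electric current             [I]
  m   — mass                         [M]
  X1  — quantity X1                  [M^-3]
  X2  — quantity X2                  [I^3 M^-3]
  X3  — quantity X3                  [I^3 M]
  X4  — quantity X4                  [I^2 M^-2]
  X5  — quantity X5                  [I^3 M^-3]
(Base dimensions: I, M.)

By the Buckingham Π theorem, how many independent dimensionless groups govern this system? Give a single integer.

Dimensional matrix (I×M by i×m×X1×X2×X3×X4×X5):
  I: [ 1  0  0  3  3  2  3]
  M: [ 0  1 -3 -3  1 -2 -3]
Row reduction gives pivot columns i,m; rank = 2
Π count = n − r = 7 − 2 = 5

5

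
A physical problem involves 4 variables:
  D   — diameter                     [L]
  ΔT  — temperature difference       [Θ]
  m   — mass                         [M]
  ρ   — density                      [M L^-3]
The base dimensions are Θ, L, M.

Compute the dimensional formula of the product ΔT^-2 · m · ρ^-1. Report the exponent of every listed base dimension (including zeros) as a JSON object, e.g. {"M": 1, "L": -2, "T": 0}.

{"Θ": -2, "L": 3, "M": 0}

Dimensional matrix (Θ×L×M by D×ΔT×m×ρ):
  Θ: [ 0  1  0  0]
  L: [ 1  0  0 -3]
  M: [ 0  0  1  1]
  [Θ]: (-2)·1+(1)·0+(-1)·0 = -2
  [L]: (-2)·0+(1)·0+(-1)·-3 = 3
  [M]: (-2)·0+(1)·1+(-1)·1 = 0
⇒ Θ^-2 L^3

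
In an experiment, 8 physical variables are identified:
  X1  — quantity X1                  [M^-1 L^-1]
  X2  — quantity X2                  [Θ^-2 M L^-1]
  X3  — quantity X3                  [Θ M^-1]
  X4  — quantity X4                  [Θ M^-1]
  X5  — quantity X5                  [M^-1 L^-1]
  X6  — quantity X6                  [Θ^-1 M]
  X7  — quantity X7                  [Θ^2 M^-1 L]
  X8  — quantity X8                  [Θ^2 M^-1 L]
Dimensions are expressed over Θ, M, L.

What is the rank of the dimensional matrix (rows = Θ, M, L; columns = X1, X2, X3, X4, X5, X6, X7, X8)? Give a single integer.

Write exponents as rows Θ,M,L / cols X1,X2,X3,X4,X5,X6,X7,X8:
  Θ: [ 0 -2  1  1  0 -1  2  2]
  M: [-1  1 -1 -1 -1  1 -1 -1]
  L: [-1 -1  0  0 -1  0  1  1]
Row reduction gives pivot columns X1,X2; rank = 2

2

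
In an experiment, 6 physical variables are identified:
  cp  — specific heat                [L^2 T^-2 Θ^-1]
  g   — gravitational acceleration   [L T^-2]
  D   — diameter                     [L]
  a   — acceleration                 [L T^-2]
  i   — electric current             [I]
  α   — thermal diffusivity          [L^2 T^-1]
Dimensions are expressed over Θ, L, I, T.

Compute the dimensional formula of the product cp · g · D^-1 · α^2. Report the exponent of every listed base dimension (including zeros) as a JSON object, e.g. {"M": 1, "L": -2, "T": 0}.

Write exponents as rows Θ,L,I,T / cols cp,g,D,a,i,α:
  Θ: [-1  0  0  0  0  0]
  L: [ 2  1  1  1  0  2]
  I: [ 0  0  0  0  1  0]
  T: [-2 -2  0 -2  0 -1]
  [Θ]: (1)·-1+(1)·0+(-1)·0+(2)·0 = -1
  [L]: (1)·2+(1)·1+(-1)·1+(2)·2 = 6
  [I]: (1)·0+(1)·0+(-1)·0+(2)·0 = 0
  [T]: (1)·-2+(1)·-2+(-1)·0+(2)·-1 = -6
⇒ Θ^-1 L^6 T^-6

{"Θ": -1, "L": 6, "I": 0, "T": -6}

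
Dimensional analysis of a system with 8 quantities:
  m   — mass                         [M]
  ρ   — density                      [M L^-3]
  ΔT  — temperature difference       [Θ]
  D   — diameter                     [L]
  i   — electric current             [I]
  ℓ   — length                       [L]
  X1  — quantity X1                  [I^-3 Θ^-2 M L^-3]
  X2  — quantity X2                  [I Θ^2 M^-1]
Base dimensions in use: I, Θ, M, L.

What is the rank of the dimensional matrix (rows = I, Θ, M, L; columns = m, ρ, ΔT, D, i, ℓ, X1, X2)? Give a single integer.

Dimensional matrix (I×Θ×M×L by m×ρ×ΔT×D×i×ℓ×X1×X2):
  I: [ 0  0  0  0  1  0 -3  1]
  Θ: [ 0  0  1  0  0  0 -2  2]
  M: [ 1  1  0  0  0  0  1 -1]
  L: [ 0 -3  0  1  0  1 -3  0]
Row reduction gives pivot columns m,ρ,ΔT,i; rank = 4

4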